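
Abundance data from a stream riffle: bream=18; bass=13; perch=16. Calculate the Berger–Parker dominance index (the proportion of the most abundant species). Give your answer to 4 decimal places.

Total N = 18+13+16 = 47, so the proportions are 0.382979, 0.276596, 0.340426 (working shown to 6 dp, full precision carried).
The largest proportion is 0.382979, i.e. d = 0.3830 to 4 decimal places.

0.3830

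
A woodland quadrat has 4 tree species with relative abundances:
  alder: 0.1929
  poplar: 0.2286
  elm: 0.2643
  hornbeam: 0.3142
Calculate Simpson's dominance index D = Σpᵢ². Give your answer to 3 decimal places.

0.258

D = 0.1929² + 0.2286² + 0.2643² + 0.3142² = 0.03721 + 0.05226 + 0.06985 + 0.09872 = 0.25804 (working shown to 5 dp, full precision carried).
To 3 decimal places, D = 0.258.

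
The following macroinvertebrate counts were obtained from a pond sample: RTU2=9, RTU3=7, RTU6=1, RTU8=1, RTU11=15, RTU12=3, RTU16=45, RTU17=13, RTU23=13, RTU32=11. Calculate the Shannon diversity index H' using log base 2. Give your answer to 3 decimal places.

2.705

Total N = 9+7+1+1+15+3+45+13+13+11 = 118, so the proportions are 0.07627, 0.05932, 0.00847, 0.00847, 0.12712, 0.02542, 0.38136, 0.11017, 0.11017, 0.09322 (working shown to 5 dp, full precision carried).
Each pᵢ log₂ pᵢ term: 0.07627×(-3.71272)=-0.28317, 0.05932×(-4.07529)=-0.24175, 0.00847×(-6.88264)=-0.05833, 0.00847×(-6.88264)=-0.05833, 0.12712×(-2.97575)=-0.37827, 0.02542×(-5.29768)=-0.13469, 0.38136×(-1.39079)=-0.53039, 0.11017×(-3.18220)=-0.35058, 0.11017×(-3.18220)=-0.35058, 0.09322×(-3.42321)=-0.31911.
Sum = -2.70521, so H' = 2.705.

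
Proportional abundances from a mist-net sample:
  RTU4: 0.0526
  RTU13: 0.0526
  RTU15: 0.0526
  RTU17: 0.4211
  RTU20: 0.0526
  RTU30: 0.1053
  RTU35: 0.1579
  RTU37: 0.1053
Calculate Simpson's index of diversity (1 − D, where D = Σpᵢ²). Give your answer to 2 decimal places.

0.76

D = 0.0526² + 0.0526² + 0.0526² + 0.4211² + 0.0526² + 0.1053² + 0.1579² + 0.1053² = 0.0028 + 0.0028 + 0.0028 + 0.1773 + 0.0028 + 0.0111 + 0.0249 + 0.0111 = 0.2355 (working shown to 4 dp, full precision carried).
So 1 − D = 0.7645, i.e. 0.76 to 2 decimal places.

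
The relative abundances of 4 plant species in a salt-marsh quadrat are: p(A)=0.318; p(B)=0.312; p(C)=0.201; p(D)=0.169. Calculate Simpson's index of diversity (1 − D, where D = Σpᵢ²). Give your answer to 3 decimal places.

0.733

D = 0.318² + 0.312² + 0.201² + 0.169² = 0.10112 + 0.09734 + 0.04040 + 0.02856 = 0.26743 (working shown to 5 dp, full precision carried).
So 1 − D = 0.73257, i.e. 0.733 to 3 decimal places.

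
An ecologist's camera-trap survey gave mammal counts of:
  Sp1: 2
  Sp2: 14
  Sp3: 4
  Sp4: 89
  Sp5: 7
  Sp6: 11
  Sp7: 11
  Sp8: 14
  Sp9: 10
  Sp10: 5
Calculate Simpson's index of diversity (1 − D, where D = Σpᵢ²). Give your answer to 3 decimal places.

Total N = 2+14+4+89+7+11+11+14+10+5 = 167, so the proportions are 0.01198, 0.08383, 0.02395, 0.53293, 0.04192, 0.06587, 0.06587, 0.08383, 0.05988, 0.02994 (working shown to 5 dp, full precision carried).
D = 0.01198² + 0.08383² + 0.02395² + 0.53293² + 0.04192² + 0.06587² + 0.06587² + 0.08383² + 0.05988² + 0.02994² = 0.00014 + 0.00703 + 0.00057 + 0.28402 + 0.00176 + 0.00434 + 0.00434 + 0.00703 + 0.00359 + 0.00090 = 0.31371.
So 1 − D = 0.68629, i.e. 0.686 to 3 decimal places.

0.686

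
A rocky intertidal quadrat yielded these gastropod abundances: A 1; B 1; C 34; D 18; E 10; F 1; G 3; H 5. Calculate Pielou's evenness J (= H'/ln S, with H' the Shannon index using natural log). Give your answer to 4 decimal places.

Total N = 1+1+34+18+10+1+3+5 = 73, so the proportions are 0.013699, 0.013699, 0.465753, 0.246575, 0.136986, 0.013699, 0.041096, 0.068493 (working shown to 6 dp, full precision carried).
H' = −Σ pᵢ ln pᵢ = −((-0.058773) + (-0.058773) + (-0.355882) + (-0.345227) + (-0.272312) + (-0.058773) + (-0.131172) + (-0.183632)) = 1.464544.
With S = 8 species, ln S = 2.079442, so J = 1.464544/2.079442 = 0.704297, i.e. 0.7043 to 4 decimal places.

0.7043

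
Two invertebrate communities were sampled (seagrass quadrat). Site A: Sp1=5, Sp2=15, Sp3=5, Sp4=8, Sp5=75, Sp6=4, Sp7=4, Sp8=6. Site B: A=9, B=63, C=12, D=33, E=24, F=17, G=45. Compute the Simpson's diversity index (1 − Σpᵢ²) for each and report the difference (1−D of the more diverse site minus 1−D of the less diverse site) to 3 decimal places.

Site A: N=122, proportions 0.04098, 0.12295, 0.04098, 0.06557, 0.61475, 0.03279, 0.03279, 0.04918, giving 1−D = 0.59473 (working shown to 5 dp, full precision carried).
Site B: N=203, proportions 0.04433, 0.31034, 0.05911, 0.16256, 0.11823, 0.08374, 0.22167, giving 1−D = 0.80167.
Difference = |0.59473 − 0.80167| = 0.20694, i.e. 0.207 to 3 decimal places.

0.207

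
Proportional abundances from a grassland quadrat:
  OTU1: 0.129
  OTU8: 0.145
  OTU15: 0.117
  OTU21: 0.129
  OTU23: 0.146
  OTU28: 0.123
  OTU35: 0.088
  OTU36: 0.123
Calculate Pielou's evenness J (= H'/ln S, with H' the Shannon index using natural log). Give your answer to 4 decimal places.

0.9953

H' = −Σ pᵢ ln pᵢ = −((-0.264185) + (-0.279998) + (-0.251033) + (-0.264185) + (-0.280926) + (-0.257755) + (-0.213877) + (-0.257755)) = 2.069713 (working shown to 6 dp, full precision carried).
With S = 8 species, ln S = 2.079442, so J = 2.069713/2.079442 = 0.995322, i.e. 0.9953 to 4 decimal places.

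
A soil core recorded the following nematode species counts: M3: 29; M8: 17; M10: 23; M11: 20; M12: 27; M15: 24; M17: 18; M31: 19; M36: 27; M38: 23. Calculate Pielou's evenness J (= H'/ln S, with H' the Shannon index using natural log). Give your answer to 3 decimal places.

Total N = 29+17+23+20+27+24+18+19+27+23 = 227, so the proportions are 0.12775, 0.07489, 0.10132, 0.08811, 0.11894, 0.10573, 0.0793, 0.0837, 0.11894, 0.10132 (working shown to 5 dp, full precision carried).
H' = −Σ pᵢ ln pᵢ = −((-0.26287) + (-0.19409) + (-0.23197) + (-0.21403) + (-0.25324) + (-0.23756) + (-0.20098) + (-0.20762) + (-0.25324) + (-0.23197)) = 2.28758.
With S = 10 species, ln S = 2.30259, so J = 2.28758/2.30259 = 0.99348, i.e. 0.993 to 3 decimal places.

0.993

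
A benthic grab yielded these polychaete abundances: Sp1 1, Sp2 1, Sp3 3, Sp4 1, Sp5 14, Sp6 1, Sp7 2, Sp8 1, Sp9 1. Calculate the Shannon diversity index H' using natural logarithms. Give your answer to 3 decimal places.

1.554

Total N = 1+1+3+1+14+1+2+1+1 = 25, so the proportions are 0.04, 0.04, 0.12, 0.04, 0.56, 0.04, 0.08, 0.04, 0.04 (working shown to 5 dp, full precision carried).
Each pᵢ ln pᵢ term: 0.04×(-3.21888)=-0.12876, 0.04×(-3.21888)=-0.12876, 0.12×(-2.12026)=-0.25443, 0.04×(-3.21888)=-0.12876, 0.56×(-0.57982)=-0.32470, 0.04×(-3.21888)=-0.12876, 0.08×(-2.52573)=-0.20206, 0.04×(-3.21888)=-0.12876, 0.04×(-3.21888)=-0.12876.
Sum = -1.55372, so H' = 1.554.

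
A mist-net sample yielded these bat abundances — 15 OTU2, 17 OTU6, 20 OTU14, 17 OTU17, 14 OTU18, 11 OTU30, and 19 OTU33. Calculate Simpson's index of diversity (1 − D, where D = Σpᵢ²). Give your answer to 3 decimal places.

0.853

Total N = 15+17+20+17+14+11+19 = 113, so the proportions are 0.13274, 0.15044, 0.17699, 0.15044, 0.12389, 0.09735, 0.16814 (working shown to 5 dp, full precision carried).
D = 0.13274² + 0.15044² + 0.17699² + 0.15044² + 0.12389² + 0.09735² + 0.16814² = 0.01762 + 0.02263 + 0.03133 + 0.02263 + 0.01535 + 0.00948 + 0.02827 = 0.14731.
So 1 − D = 0.85269, i.e. 0.853 to 3 decimal places.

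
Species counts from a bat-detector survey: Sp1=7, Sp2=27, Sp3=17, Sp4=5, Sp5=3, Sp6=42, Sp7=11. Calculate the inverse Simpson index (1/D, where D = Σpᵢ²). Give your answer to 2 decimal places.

Total N = 7+27+17+5+3+42+11 = 112, so the proportions are 0.0625, 0.241071, 0.151786, 0.044643, 0.026786, 0.375, 0.098214 (working shown to 6 dp, full precision carried).
D = 0.0625² + 0.241071² + 0.151786² + 0.044643² + 0.026786² + 0.375² + 0.098214² = 0.003906 + 0.058115 + 0.023039 + 0.001993 + 0.000717 + 0.140625 + 0.009646 = 0.238042.
So 1/D = 4.2009, i.e. 4.20 to 2 decimal places.

4.20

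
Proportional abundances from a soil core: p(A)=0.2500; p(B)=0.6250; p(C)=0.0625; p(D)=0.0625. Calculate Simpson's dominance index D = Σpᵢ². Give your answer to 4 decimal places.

0.4609

D = 0.25² + 0.625² + 0.0625² + 0.0625² = 0.062500 + 0.390625 + 0.003906 + 0.003906 = 0.460938 (working shown to 6 dp, full precision carried).
To 4 decimal places, D = 0.4609.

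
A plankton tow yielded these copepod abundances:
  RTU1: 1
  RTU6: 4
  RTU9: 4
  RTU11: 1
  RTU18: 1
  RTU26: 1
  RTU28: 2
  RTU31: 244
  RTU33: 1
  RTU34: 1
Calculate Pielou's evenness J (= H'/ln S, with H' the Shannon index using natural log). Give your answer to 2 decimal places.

Total N = 1+4+4+1+1+1+2+244+1+1 = 260, so the proportions are 0.0038, 0.0154, 0.0154, 0.0038, 0.0038, 0.0038, 0.0077, 0.9385, 0.0038, 0.0038 (working shown to 4 dp, full precision carried).
H' = −Σ pᵢ ln pᵢ = −((-0.0214) + (-0.0642) + (-0.0642) + (-0.0214) + (-0.0214) + (-0.0214) + (-0.0374) + (-0.0596) + (-0.0214) + (-0.0214)) = 0.3538.
With S = 10 species, ln S = 2.3026, so J = 0.3538/2.3026 = 0.1537, i.e. 0.15 to 2 decimal places.

0.15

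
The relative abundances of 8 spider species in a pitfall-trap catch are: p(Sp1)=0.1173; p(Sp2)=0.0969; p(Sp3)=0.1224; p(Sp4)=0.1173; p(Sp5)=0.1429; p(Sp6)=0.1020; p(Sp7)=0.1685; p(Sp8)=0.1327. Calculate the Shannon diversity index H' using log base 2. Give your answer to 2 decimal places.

Each pᵢ log₂ pᵢ term (working shown to 4 dp, full precision carried): 0.1173×(-3.0917)=-0.3627, 0.0969×(-3.3674)=-0.3263, 0.1224×(-3.0303)=-0.3709, 0.1173×(-3.0917)=-0.3627, 0.1429×(-2.8069)=-0.4011, 0.102×(-3.2934)=-0.3359, 0.1685×(-2.5692)=-0.4329, 0.1327×(-2.9138)=-0.3867.
Sum = -2.9791, so H' = 2.98.

2.98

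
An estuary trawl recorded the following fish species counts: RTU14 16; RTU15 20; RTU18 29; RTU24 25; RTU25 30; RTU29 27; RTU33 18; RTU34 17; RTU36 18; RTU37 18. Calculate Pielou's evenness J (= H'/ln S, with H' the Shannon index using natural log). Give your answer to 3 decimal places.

0.988

Total N = 16+20+29+25+30+27+18+17+18+18 = 218, so the proportions are 0.07339, 0.09174, 0.13303, 0.11468, 0.13761, 0.12385, 0.08257, 0.07798, 0.08257, 0.08257 (working shown to 5 dp, full precision carried).
H' = −Σ pᵢ ln pᵢ = −((-0.19170) + (-0.21915) + (-0.26834) + (-0.24835) + (-0.27293) + (-0.25869) + (-0.20594) + (-0.19895) + (-0.20594) + (-0.20594)) = 2.27593.
With S = 10 species, ln S = 2.30259, so J = 2.27593/2.30259 = 0.98842, i.e. 0.988 to 3 decimal places.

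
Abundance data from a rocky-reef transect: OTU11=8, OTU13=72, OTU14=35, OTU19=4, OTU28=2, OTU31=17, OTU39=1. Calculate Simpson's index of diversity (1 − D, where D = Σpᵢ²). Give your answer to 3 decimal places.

0.649

Total N = 8+72+35+4+2+17+1 = 139, so the proportions are 0.05755, 0.51799, 0.2518, 0.02878, 0.01439, 0.1223, 0.00719 (working shown to 5 dp, full precision carried).
D = 0.05755² + 0.51799² + 0.2518² + 0.02878² + 0.01439² + 0.1223² + 0.00719² = 0.00331 + 0.26831 + 0.06340 + 0.00083 + 0.00021 + 0.01496 + 0.00005 = 0.35107.
So 1 − D = 0.64893, i.e. 0.649 to 3 decimal places.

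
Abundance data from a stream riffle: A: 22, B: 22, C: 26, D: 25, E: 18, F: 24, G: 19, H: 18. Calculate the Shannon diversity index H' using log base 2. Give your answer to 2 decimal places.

Total N = 22+22+26+25+18+24+19+18 = 174, so the proportions are 0.1264, 0.1264, 0.1494, 0.1437, 0.1034, 0.1379, 0.1092, 0.1034 (working shown to 4 dp, full precision carried).
Each pᵢ log₂ pᵢ term: 0.1264×(-2.9835)=-0.3772, 0.1264×(-2.9835)=-0.3772, 0.1494×(-2.7425)=-0.4098, 0.1437×(-2.7991)=-0.4022, 0.1034×(-3.2730)=-0.3386, 0.1379×(-2.8580)=-0.3942, 0.1092×(-3.1950)=-0.3489, 0.1034×(-3.2730)=-0.3386.
Sum = -2.9867, so H' = 2.99.

2.99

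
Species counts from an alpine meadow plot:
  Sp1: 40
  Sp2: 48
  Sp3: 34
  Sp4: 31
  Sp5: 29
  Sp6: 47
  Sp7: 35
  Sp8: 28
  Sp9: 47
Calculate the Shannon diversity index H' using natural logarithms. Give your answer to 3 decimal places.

Total N = 40+48+34+31+29+47+35+28+47 = 339, so the proportions are 0.11799, 0.14159, 0.10029, 0.09145, 0.08555, 0.13864, 0.10324, 0.0826, 0.13864 (working shown to 5 dp, full precision carried).
Each pᵢ ln pᵢ term: 0.11799×(-2.13712)=-0.25217, 0.14159×(-1.95480)=-0.27679, 0.10029×(-2.29964)=-0.23064, 0.09145×(-2.39201)=-0.21874, 0.08555×(-2.45870)=-0.21033, 0.13864×(-1.97585)=-0.27394, 0.10324×(-2.27065)=-0.23443, 0.0826×(-2.49380)=-0.20598, 0.13864×(-1.97585)=-0.27394.
Sum = -2.17695, so H' = 2.177.

2.177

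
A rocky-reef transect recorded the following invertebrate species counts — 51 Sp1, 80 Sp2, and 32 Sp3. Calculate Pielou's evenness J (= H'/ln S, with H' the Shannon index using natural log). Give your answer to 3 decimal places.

Total N = 51+80+32 = 163, so the proportions are 0.31288, 0.4908, 0.19632 (working shown to 5 dp, full precision carried).
H' = −Σ pᵢ ln pᵢ = −((-0.36355) + (-0.34931) + (-0.31961)) = 1.03247.
With S = 3 species, ln S = 1.09861, so J = 1.03247/1.09861 = 0.93979, i.e. 0.940 to 3 decimal places.

0.940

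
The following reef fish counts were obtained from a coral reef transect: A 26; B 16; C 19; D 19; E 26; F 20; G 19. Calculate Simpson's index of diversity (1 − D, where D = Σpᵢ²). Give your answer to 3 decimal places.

Total N = 26+16+19+19+26+20+19 = 145, so the proportions are 0.17931, 0.11034, 0.13103, 0.13103, 0.17931, 0.13793, 0.13103 (working shown to 5 dp, full precision carried).
D = 0.17931² + 0.11034² + 0.13103² + 0.13103² + 0.17931² + 0.13793² + 0.13103² = 0.03215 + 0.01218 + 0.01717 + 0.01717 + 0.03215 + 0.01902 + 0.01717 = 0.14702.
So 1 − D = 0.85298, i.e. 0.853 to 3 decimal places.

0.853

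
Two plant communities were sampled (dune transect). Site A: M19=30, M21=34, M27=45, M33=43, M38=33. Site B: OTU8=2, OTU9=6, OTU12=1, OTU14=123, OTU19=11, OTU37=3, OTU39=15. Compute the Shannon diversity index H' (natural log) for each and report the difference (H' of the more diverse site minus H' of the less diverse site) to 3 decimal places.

0.704

Site A: N=185, proportions 0.1621622, 0.1837838, 0.2432432, 0.2324324, 0.1783784, giving H' = 1.5968513 (working shown to 7 dp, full precision carried).
Site B: N=161, proportions 0.0124224, 0.0372671, 0.0062112, 0.7639752, 0.068323, 0.0186335, 0.0931677, giving H' = 0.8930257.
Difference = |1.5968513 − 0.8930257| = 0.7038256, i.e. 0.704 to 3 decimal places.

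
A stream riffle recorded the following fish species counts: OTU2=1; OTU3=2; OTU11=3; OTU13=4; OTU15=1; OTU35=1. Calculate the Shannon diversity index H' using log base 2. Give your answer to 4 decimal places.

Total N = 1+2+3+4+1+1 = 12, so the proportions are 0.083333, 0.166667, 0.25, 0.333333, 0.083333, 0.083333 (working shown to 6 dp, full precision carried).
Each pᵢ log₂ pᵢ term: 0.083333×(-3.584963)=-0.298747, 0.166667×(-2.584963)=-0.430827, 0.25×(-2.000000)=-0.500000, 0.333333×(-1.584963)=-0.528321, 0.083333×(-3.584963)=-0.298747, 0.083333×(-3.584963)=-0.298747.
Sum = -2.355389, so H' = 2.3554.

2.3554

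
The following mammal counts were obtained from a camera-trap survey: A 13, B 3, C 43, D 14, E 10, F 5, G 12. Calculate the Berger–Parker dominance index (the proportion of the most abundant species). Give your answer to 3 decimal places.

Total N = 13+3+43+14+10+5+12 = 100, so the proportions are 0.13, 0.03, 0.43, 0.14, 0.1, 0.05, 0.12 (working shown to 5 dp, full precision carried).
The largest proportion is 0.43, i.e. d = 0.430 to 3 decimal places.

0.430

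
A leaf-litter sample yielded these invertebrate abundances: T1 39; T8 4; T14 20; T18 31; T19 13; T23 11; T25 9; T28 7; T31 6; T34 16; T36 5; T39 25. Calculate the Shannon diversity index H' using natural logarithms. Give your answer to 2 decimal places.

Total N = 39+4+20+31+13+11+9+7+6+16+5+25 = 186, so the proportions are 0.2097, 0.0215, 0.1075, 0.1667, 0.0699, 0.0591, 0.0484, 0.0376, 0.0323, 0.086, 0.0269, 0.1344 (working shown to 4 dp, full precision carried).
Each pᵢ ln pᵢ term: 0.2097×(-1.5622)=-0.3276, 0.0215×(-3.8395)=-0.0826, 0.1075×(-2.2300)=-0.2398, 0.1667×(-1.7918)=-0.2986, 0.0699×(-2.6608)=-0.1860, 0.0591×(-2.8279)=-0.1672, 0.0484×(-3.0285)=-0.1465, 0.0376×(-3.2798)=-0.1234, 0.0323×(-3.4340)=-0.1108, 0.086×(-2.4532)=-0.2110, 0.0269×(-3.6163)=-0.0972, 0.1344×(-2.0069)=-0.2697.
Sum = -2.2605, so H' = 2.26.

2.26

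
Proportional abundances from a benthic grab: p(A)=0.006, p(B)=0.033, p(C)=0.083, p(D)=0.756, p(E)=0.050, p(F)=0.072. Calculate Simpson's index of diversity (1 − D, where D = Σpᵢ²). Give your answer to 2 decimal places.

D = 0.006² + 0.033² + 0.083² + 0.756² + 0.05² + 0.072² = 0.0000 + 0.0011 + 0.0069 + 0.5715 + 0.0025 + 0.0052 = 0.5872 (working shown to 4 dp, full precision carried).
So 1 − D = 0.4128, i.e. 0.41 to 2 decimal places.

0.41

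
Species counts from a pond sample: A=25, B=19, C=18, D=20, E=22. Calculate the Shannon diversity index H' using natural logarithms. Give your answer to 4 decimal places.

Total N = 25+19+18+20+22 = 104, so the proportions are 0.240385, 0.182692, 0.173077, 0.192308, 0.211538 (working shown to 6 dp, full precision carried).
Each pᵢ ln pᵢ term: 0.240385×(-1.425515)=-0.342672, 0.182692×(-1.699952)=-0.310568, 0.173077×(-1.754019)=-0.303580, 0.192308×(-1.648659)=-0.317050, 0.211538×(-1.553348)=-0.328593.
Sum = -1.602463, so H' = 1.6025.

1.6025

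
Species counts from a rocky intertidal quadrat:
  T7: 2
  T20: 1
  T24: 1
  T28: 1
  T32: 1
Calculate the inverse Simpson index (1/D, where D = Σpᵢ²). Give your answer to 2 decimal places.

4.50

Total N = 2+1+1+1+1 = 6, so the proportions are 0.333333, 0.166667, 0.166667, 0.166667, 0.166667 (working shown to 6 dp, full precision carried).
D = 0.333333² + 0.166667² + 0.166667² + 0.166667² + 0.166667² = 0.111111 + 0.027778 + 0.027778 + 0.027778 + 0.027778 = 0.222222.
So 1/D = 4.5000, i.e. 4.50 to 2 decimal places.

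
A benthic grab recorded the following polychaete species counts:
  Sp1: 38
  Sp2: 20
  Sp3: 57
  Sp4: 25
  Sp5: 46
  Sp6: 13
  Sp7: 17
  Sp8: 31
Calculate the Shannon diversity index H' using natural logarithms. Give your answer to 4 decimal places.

1.9744

Total N = 38+20+57+25+46+13+17+31 = 247, so the proportions are 0.153846, 0.080972, 0.230769, 0.101215, 0.186235, 0.052632, 0.068826, 0.125506 (working shown to 6 dp, full precision carried).
Each pᵢ ln pᵢ term: 0.153846×(-1.871802)=-0.287970, 0.080972×(-2.513656)=-0.203535, 0.230769×(-1.466337)=-0.338385, 0.101215×(-2.290513)=-0.231833, 0.186235×(-1.680747)=-0.313014, 0.052632×(-2.944439)=-0.154970, 0.068826×(-2.676175)=-0.184190, 0.125506×(-2.075401)=-0.260475.
Sum = -1.974373, so H' = 1.9744.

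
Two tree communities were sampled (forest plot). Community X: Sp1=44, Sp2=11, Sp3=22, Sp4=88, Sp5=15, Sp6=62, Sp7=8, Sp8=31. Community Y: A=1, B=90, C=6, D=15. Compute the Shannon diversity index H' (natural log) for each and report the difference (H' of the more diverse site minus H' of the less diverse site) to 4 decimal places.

1.1707

Community X: N=281, proportions 0.156584, 0.039146, 0.078292, 0.313167, 0.053381, 0.220641, 0.02847, 0.11032, giving H' = 1.814575 (working shown to 6 dp, full precision carried).
Community Y: N=112, proportions 0.008929, 0.803571, 0.053571, 0.133929, giving H' = 0.643908.
Difference = |1.814575 − 0.643908| = 1.170667, i.e. 1.1707 to 4 decimal places.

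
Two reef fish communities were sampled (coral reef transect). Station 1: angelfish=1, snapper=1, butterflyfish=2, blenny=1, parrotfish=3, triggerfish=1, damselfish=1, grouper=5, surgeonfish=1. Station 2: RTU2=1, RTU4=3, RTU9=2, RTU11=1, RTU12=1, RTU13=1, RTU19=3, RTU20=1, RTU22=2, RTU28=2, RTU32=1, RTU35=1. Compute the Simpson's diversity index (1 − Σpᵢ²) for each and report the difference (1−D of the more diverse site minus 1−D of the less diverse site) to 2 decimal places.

0.07

Station 1: N=16, proportions 0.0625, 0.0625, 0.125, 0.0625, 0.1875, 0.0625, 0.0625, 0.3125, 0.0625, giving 1−D = 0.8281 (working shown to 4 dp, full precision carried).
Station 2: N=19, proportions 0.0526, 0.1579, 0.1053, 0.0526, 0.0526, 0.0526, 0.1579, 0.0526, 0.1053, 0.1053, 0.0526, 0.0526, giving 1−D = 0.8975.
Difference = |0.8281 − 0.8975| = 0.0694, i.e. 0.07 to 2 decimal places.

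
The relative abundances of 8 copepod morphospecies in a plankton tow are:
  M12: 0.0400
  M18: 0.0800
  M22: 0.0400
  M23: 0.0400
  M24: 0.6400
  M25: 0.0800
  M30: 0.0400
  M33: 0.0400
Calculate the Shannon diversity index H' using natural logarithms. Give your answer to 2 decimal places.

Each pᵢ ln pᵢ term (working shown to 4 dp, full precision carried): 0.04×(-3.2189)=-0.1288, 0.08×(-2.5257)=-0.2021, 0.04×(-3.2189)=-0.1288, 0.04×(-3.2189)=-0.1288, 0.64×(-0.4463)=-0.2856, 0.08×(-2.5257)=-0.2021, 0.04×(-3.2189)=-0.1288, 0.04×(-3.2189)=-0.1288.
Sum = -1.3335, so H' = 1.33.

1.33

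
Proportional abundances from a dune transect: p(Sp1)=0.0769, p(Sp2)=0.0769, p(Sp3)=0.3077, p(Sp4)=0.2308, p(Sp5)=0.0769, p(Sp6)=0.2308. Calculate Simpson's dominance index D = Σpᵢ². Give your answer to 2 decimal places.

D = 0.0769² + 0.0769² + 0.3077² + 0.2308² + 0.0769² + 0.2308² = 0.0059 + 0.0059 + 0.0947 + 0.0533 + 0.0059 + 0.0533 = 0.2190 (working shown to 4 dp, full precision carried).
To 2 decimal places, D = 0.22.

0.22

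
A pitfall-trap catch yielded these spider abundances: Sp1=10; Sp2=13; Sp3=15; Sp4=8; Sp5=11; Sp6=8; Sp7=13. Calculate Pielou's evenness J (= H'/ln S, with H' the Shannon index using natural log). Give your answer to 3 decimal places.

0.987

Total N = 10+13+15+8+11+8+13 = 78, so the proportions are 0.12821, 0.16667, 0.19231, 0.10256, 0.14103, 0.10256, 0.16667 (working shown to 5 dp, full precision carried).
H' = −Σ pᵢ ln pᵢ = −((-0.26335) + (-0.29863) + (-0.31705) + (-0.23357) + (-0.27624) + (-0.23357) + (-0.29863)) = 1.92103.
With S = 7 species, ln S = 1.94591, so J = 1.92103/1.94591 = 0.98721, i.e. 0.987 to 3 decimal places.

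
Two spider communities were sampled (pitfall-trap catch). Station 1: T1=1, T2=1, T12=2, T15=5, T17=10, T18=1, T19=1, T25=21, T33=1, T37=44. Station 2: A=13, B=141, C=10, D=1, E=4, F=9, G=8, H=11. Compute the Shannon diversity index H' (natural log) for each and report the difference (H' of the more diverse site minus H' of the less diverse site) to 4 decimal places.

0.3359

Station 1: N=87, proportions 0.011494, 0.011494, 0.022989, 0.057471, 0.114943, 0.011494, 0.011494, 0.241379, 0.011494, 0.505747, giving H' = 1.444085 (working shown to 6 dp, full precision carried).
Station 2: N=197, proportions 0.06599, 0.715736, 0.050761, 0.005076, 0.020305, 0.045685, 0.040609, 0.055838, giving H' = 1.108189.
Difference = |1.444085 − 1.108189| = 0.335896, i.e. 0.3359 to 4 decimal places.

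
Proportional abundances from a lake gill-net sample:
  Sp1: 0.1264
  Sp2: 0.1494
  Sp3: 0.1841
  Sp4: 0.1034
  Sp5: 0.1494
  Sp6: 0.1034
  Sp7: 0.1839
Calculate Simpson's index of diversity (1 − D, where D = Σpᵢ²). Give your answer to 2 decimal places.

D = 0.1264² + 0.1494² + 0.1841² + 0.1034² + 0.1494² + 0.1034² + 0.1839² = 0.0160 + 0.0223 + 0.0339 + 0.0107 + 0.0223 + 0.0107 + 0.0338 = 0.1497 (working shown to 4 dp, full precision carried).
So 1 − D = 0.8503, i.e. 0.85 to 2 decimal places.

0.85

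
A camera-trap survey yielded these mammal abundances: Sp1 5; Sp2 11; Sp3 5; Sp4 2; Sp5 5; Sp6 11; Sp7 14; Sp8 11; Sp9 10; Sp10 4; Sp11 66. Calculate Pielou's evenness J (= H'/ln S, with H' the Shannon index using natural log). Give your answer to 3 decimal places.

Total N = 5+11+5+2+5+11+14+11+10+4+66 = 144, so the proportions are 0.03472, 0.07639, 0.03472, 0.01389, 0.03472, 0.07639, 0.09722, 0.07639, 0.06944, 0.02778, 0.45833 (working shown to 5 dp, full precision carried).
H' = −Σ pᵢ ln pᵢ = −((-0.11668) + (-0.19647) + (-0.11668) + (-0.05940) + (-0.11668) + (-0.19647) + (-0.22660) + (-0.19647) + (-0.18522) + (-0.09954) + (-0.35757)) = 1.86778.
With S = 11 species, ln S = 2.39790, so J = 1.86778/2.39790 = 0.77892, i.e. 0.779 to 3 decimal places.

0.779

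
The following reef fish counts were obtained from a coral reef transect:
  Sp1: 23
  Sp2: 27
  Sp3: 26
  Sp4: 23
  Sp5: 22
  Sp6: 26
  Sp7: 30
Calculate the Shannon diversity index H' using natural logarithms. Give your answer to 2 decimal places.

Total N = 23+27+26+23+22+26+30 = 177, so the proportions are 0.1299, 0.1525, 0.1469, 0.1299, 0.1243, 0.1469, 0.1695 (working shown to 4 dp, full precision carried).
Each pᵢ ln pᵢ term: 0.1299×(-2.0407)=-0.2652, 0.1525×(-1.8803)=-0.2868, 0.1469×(-1.9181)=-0.2817, 0.1299×(-2.0407)=-0.2652, 0.1243×(-2.0851)=-0.2592, 0.1469×(-1.9181)=-0.2817, 0.1695×(-1.7750)=-0.3008.
Sum = -1.9407, so H' = 1.94.

1.94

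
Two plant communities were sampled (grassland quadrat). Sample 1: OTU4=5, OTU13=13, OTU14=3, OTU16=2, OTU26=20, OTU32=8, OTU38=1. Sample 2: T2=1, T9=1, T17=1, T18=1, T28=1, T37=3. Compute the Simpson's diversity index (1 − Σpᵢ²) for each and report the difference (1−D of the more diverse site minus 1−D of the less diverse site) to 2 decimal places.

Sample 1: N=52, proportions 0.09615, 0.25, 0.05769, 0.03846, 0.38462, 0.15385, 0.01923, giving 1−D = 0.75148 (working shown to 5 dp, full precision carried).
Sample 2: N=8, proportions 0.125, 0.125, 0.125, 0.125, 0.125, 0.375, giving 1−D = 0.78125.
Difference = |0.75148 − 0.78125| = 0.02977, i.e. 0.03 to 2 decimal places.

0.03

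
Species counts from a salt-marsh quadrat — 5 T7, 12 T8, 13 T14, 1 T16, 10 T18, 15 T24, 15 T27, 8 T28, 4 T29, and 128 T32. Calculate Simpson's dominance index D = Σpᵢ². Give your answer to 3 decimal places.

0.390

Total N = 5+12+13+1+10+15+15+8+4+128 = 211, so the proportions are 0.0237, 0.05687, 0.06161, 0.00474, 0.04739, 0.07109, 0.07109, 0.03791, 0.01896, 0.60664 (working shown to 5 dp, full precision carried).
D = 0.0237² + 0.05687² + 0.06161² + 0.00474² + 0.04739² + 0.07109² + 0.07109² + 0.03791² + 0.01896² + 0.60664² = 0.00056 + 0.00323 + 0.00380 + 0.00002 + 0.00225 + 0.00505 + 0.00505 + 0.00144 + 0.00036 + 0.36801 = 0.38977.
To 3 decimal places, D = 0.390.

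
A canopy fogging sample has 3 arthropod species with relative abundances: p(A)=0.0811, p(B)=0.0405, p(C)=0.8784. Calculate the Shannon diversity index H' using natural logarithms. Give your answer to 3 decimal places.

0.447

Each pᵢ ln pᵢ term (working shown to 5 dp, full precision carried): 0.0811×(-2.51207)=-0.20373, 0.0405×(-3.20645)=-0.12986, 0.8784×(-0.12965)=-0.11389.
Sum = -0.44748, so H' = 0.447.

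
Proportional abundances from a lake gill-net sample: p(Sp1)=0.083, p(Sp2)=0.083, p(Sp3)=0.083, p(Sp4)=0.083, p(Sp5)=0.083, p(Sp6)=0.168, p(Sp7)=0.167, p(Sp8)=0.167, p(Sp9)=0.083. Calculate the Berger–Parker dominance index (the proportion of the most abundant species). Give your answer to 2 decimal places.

0.17

The largest proportion is 0.168, i.e. d = 0.17 to 2 decimal places.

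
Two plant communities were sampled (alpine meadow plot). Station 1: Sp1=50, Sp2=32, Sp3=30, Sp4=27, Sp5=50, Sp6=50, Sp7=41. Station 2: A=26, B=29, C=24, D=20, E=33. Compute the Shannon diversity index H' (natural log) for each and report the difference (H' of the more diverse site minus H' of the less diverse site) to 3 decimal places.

0.322

Station 1: N=280, proportions 0.17857, 0.11429, 0.10714, 0.09643, 0.17857, 0.17857, 0.14643, giving H' = 1.91698 (working shown to 5 dp, full precision carried).
Station 2: N=132, proportions 0.19697, 0.2197, 0.18182, 0.15152, 0.25, giving H' = 1.59542.
Difference = |1.91698 − 1.59542| = 0.32156, i.e. 0.322 to 3 decimal places.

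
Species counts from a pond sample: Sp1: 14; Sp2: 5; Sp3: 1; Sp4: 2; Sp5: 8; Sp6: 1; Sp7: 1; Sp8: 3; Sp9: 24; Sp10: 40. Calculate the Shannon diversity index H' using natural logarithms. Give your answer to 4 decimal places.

1.6644

Total N = 14+5+1+2+8+1+1+3+24+40 = 99, so the proportions are 0.141414, 0.050505, 0.010101, 0.020202, 0.080808, 0.010101, 0.010101, 0.030303, 0.242424, 0.40404 (working shown to 6 dp, full precision carried).
Each pᵢ ln pᵢ term: 0.141414×(-1.956063)=-0.276615, 0.050505×(-2.985682)=-0.150792, 0.010101×(-4.595120)=-0.046415, 0.020202×(-3.901973)=-0.078828, 0.080808×(-2.515678)=-0.203287, 0.010101×(-4.595120)=-0.046415, 0.010101×(-4.595120)=-0.046415, 0.030303×(-3.496508)=-0.105955, 0.242424×(-1.417066)=-0.343531, 0.40404×(-0.906240)=-0.366158.
Sum = -1.664412, so H' = 1.6644.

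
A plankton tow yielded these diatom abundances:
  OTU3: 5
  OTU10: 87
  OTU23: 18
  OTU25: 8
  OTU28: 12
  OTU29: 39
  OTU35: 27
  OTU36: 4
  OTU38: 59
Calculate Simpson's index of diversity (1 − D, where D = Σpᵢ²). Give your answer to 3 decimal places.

Total N = 5+87+18+8+12+39+27+4+59 = 259, so the proportions are 0.01931, 0.33591, 0.0695, 0.03089, 0.04633, 0.15058, 0.10425, 0.01544, 0.2278 (working shown to 5 dp, full precision carried).
D = 0.01931² + 0.33591² + 0.0695² + 0.03089² + 0.04633² + 0.15058² + 0.10425² + 0.01544² + 0.2278² = 0.00037 + 0.11283 + 0.00483 + 0.00095 + 0.00215 + 0.02267 + 0.01087 + 0.00024 + 0.05189 = 0.20681.
So 1 − D = 0.79319, i.e. 0.793 to 3 decimal places.

0.793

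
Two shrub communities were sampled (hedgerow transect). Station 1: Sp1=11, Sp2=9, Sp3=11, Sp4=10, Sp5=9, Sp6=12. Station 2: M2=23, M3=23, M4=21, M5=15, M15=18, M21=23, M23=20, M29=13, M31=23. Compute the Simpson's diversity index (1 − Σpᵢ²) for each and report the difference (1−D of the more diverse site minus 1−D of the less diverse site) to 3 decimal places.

Station 1: N=62, proportions 0.1774194, 0.1451613, 0.1774194, 0.1612903, 0.1451613, 0.1935484, giving 1−D = 0.8314256 (working shown to 7 dp, full precision carried).
Station 2: N=179, proportions 0.1284916, 0.1284916, 0.1173184, 0.0837989, 0.1005587, 0.1284916, 0.1117318, 0.0726257, 0.1284916, giving 1−D = 0.8853032.
Difference = |0.8314256 − 0.8853032| = 0.0538776, i.e. 0.054 to 3 decimal places.

0.054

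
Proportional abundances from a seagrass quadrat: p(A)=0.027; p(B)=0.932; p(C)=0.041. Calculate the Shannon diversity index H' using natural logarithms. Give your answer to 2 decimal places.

Each pᵢ ln pᵢ term (working shown to 4 dp, full precision carried): 0.027×(-3.6119)=-0.0975, 0.932×(-0.0704)=-0.0656, 0.041×(-3.1942)=-0.1310.
Sum = -0.2941, so H' = 0.29.

0.29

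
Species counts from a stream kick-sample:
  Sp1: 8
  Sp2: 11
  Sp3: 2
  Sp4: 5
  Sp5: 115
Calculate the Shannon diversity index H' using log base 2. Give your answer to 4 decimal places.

Total N = 8+11+2+5+115 = 141, so the proportions are 0.056738, 0.078014, 0.014184, 0.035461, 0.815603 (working shown to 6 dp, full precision carried).
Each pᵢ log₂ pᵢ term: 0.056738×(-4.139551)=-0.234868, 0.078014×(-3.680120)=-0.287102, 0.014184×(-6.139551)=-0.087086, 0.035461×(-4.817623)=-0.170838, 0.815603×(-0.294061)=-0.239837.
Sum = -1.019730, so H' = 1.0197.

1.0197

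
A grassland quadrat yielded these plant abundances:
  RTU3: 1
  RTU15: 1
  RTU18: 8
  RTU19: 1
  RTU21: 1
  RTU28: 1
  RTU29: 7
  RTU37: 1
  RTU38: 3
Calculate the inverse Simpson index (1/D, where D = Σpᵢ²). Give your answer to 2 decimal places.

Total N = 1+1+8+1+1+1+7+1+3 = 24, so the proportions are 0.041667, 0.041667, 0.333333, 0.041667, 0.041667, 0.041667, 0.291667, 0.041667, 0.125 (working shown to 6 dp, full precision carried).
D = 0.041667² + 0.041667² + 0.333333² + 0.041667² + 0.041667² + 0.041667² + 0.291667² + 0.041667² + 0.125² = 0.001736 + 0.001736 + 0.111111 + 0.001736 + 0.001736 + 0.001736 + 0.085069 + 0.001736 + 0.015625 = 0.222222.
So 1/D = 4.5000, i.e. 4.50 to 2 decimal places.

4.50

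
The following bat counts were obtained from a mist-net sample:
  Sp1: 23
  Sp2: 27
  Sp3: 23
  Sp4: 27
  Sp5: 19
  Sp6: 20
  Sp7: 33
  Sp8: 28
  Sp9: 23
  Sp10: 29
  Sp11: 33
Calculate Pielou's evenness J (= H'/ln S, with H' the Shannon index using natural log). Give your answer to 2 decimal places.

0.99

Total N = 23+27+23+27+19+20+33+28+23+29+33 = 285, so the proportions are 0.0807, 0.0947, 0.0807, 0.0947, 0.0667, 0.0702, 0.1158, 0.0982, 0.0807, 0.1018, 0.1158 (working shown to 4 dp, full precision carried).
H' = −Σ pᵢ ln pᵢ = −((-0.2031) + (-0.2233) + (-0.2031) + (-0.2233) + (-0.1805) + (-0.1864) + (-0.2496) + (-0.2280) + (-0.2031) + (-0.2325) + (-0.2496)) = 2.3826.
With S = 11 species, ln S = 2.3979, so J = 2.3826/2.3979 = 0.9936, i.e. 0.99 to 2 decimal places.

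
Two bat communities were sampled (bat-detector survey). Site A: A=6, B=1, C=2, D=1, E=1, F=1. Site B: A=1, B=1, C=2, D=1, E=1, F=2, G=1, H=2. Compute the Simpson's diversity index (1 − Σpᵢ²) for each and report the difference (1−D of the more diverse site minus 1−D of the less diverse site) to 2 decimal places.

Site A: N=12, proportions 0.5, 0.0833, 0.1667, 0.0833, 0.0833, 0.0833, giving 1−D = 0.6944 (working shown to 4 dp, full precision carried).
Site B: N=11, proportions 0.0909, 0.0909, 0.1818, 0.0909, 0.0909, 0.1818, 0.0909, 0.1818, giving 1−D = 0.8595.
Difference = |0.6944 − 0.8595| = 0.1651, i.e. 0.17 to 2 decimal places.

0.17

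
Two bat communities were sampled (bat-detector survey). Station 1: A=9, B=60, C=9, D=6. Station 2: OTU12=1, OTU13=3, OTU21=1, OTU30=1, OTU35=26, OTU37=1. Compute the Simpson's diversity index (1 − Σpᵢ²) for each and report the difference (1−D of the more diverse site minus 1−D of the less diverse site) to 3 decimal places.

0.094

Station 1: N=84, proportions 0.1071429, 0.7142857, 0.1071429, 0.0714286, giving 1−D = 0.4617347 (working shown to 7 dp, full precision carried).
Station 2: N=33, proportions 0.030303, 0.0909091, 0.030303, 0.030303, 0.7878788, 0.030303, giving 1−D = 0.3673095.
Difference = |0.4617347 − 0.3673095| = 0.0944252, i.e. 0.094 to 3 decimal places.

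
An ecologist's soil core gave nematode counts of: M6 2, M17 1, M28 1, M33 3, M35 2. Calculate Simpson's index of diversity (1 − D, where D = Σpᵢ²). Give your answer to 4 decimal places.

0.7654

Total N = 2+1+1+3+2 = 9, so the proportions are 0.222222, 0.111111, 0.111111, 0.333333, 0.222222 (working shown to 6 dp, full precision carried).
D = 0.222222² + 0.111111² + 0.111111² + 0.333333² + 0.222222² = 0.049383 + 0.012346 + 0.012346 + 0.111111 + 0.049383 = 0.234568.
So 1 − D = 0.765432, i.e. 0.7654 to 4 decimal places.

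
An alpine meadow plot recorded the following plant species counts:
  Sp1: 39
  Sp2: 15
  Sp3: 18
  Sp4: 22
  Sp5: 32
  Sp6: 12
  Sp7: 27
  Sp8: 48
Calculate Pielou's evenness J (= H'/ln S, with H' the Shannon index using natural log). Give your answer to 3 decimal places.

0.955

Total N = 39+15+18+22+32+12+27+48 = 213, so the proportions are 0.1831, 0.07042, 0.08451, 0.10329, 0.15023, 0.05634, 0.12676, 0.22535 (working shown to 5 dp, full precision carried).
H' = −Σ pᵢ ln pᵢ = −((-0.31085) + (-0.18685) + (-0.20881) + (-0.23449) + (-0.28478) + (-0.16205) + (-0.26182) + (-0.33580)) = 1.98544.
With S = 8 species, ln S = 2.07944, so J = 1.98544/2.07944 = 0.95479, i.e. 0.955 to 3 decimal places.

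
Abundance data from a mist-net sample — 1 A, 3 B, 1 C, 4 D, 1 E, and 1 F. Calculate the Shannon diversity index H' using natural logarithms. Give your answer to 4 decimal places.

Total N = 1+3+1+4+1+1 = 11, so the proportions are 0.090909, 0.272727, 0.090909, 0.363636, 0.090909, 0.090909 (working shown to 6 dp, full precision carried).
Each pᵢ ln pᵢ term: 0.090909×(-2.397895)=-0.217990, 0.272727×(-1.299283)=-0.354350, 0.090909×(-2.397895)=-0.217990, 0.363636×(-1.011601)=-0.367855, 0.090909×(-2.397895)=-0.217990, 0.090909×(-2.397895)=-0.217990.
Sum = -1.594167, so H' = 1.5942.

1.5942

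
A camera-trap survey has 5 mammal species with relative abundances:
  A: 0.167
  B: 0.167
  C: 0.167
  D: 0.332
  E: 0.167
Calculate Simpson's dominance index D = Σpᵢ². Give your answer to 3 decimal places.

D = 0.167² + 0.167² + 0.167² + 0.332² + 0.167² = 0.02789 + 0.02789 + 0.02789 + 0.11022 + 0.02789 = 0.22178 (working shown to 5 dp, full precision carried).
To 3 decimal places, D = 0.222.

0.222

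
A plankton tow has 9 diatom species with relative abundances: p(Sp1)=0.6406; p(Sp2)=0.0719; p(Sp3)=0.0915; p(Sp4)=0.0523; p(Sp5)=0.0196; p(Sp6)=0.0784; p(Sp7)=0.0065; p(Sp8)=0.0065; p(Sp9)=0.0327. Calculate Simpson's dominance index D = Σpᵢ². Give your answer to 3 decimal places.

0.434

D = 0.6406² + 0.0719² + 0.0915² + 0.0523² + 0.0196² + 0.0784² + 0.0065² + 0.0065² + 0.0327² = 0.41037 + 0.00517 + 0.00837 + 0.00274 + 0.00038 + 0.00615 + 0.00004 + 0.00004 + 0.00107 = 0.43433 (working shown to 5 dp, full precision carried).
To 3 decimal places, D = 0.434.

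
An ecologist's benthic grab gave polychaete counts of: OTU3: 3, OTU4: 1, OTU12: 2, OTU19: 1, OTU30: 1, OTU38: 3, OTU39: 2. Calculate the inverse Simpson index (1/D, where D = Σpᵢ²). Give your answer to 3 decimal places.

5.828

Total N = 3+1+2+1+1+3+2 = 13, so the proportions are 0.2307692, 0.0769231, 0.1538462, 0.0769231, 0.0769231, 0.2307692, 0.1538462 (working shown to 7 dp, full precision carried).
D = 0.2307692² + 0.0769231² + 0.1538462² + 0.0769231² + 0.0769231² + 0.2307692² + 0.1538462² = 0.0532544 + 0.0059172 + 0.0236686 + 0.0059172 + 0.0059172 + 0.0532544 + 0.0236686 = 0.1715976.
So 1/D = 5.82759, i.e. 5.828 to 3 decimal places.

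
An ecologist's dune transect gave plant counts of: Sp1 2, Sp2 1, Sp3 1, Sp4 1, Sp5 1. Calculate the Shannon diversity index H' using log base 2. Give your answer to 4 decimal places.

2.2516

Total N = 2+1+1+1+1 = 6, so the proportions are 0.333333, 0.166667, 0.166667, 0.166667, 0.166667 (working shown to 6 dp, full precision carried).
Each pᵢ log₂ pᵢ term: 0.333333×(-1.584963)=-0.528321, 0.166667×(-2.584963)=-0.430827, 0.166667×(-2.584963)=-0.430827, 0.166667×(-2.584963)=-0.430827, 0.166667×(-2.584963)=-0.430827.
Sum = -2.251629, so H' = 2.2516.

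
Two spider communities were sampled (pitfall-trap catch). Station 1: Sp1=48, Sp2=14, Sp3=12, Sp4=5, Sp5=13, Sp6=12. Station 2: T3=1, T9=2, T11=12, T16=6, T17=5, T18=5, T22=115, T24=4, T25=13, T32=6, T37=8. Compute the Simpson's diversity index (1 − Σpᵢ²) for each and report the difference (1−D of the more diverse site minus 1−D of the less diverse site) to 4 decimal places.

Station 1: N=104, proportions 0.461538, 0.134615, 0.115385, 0.048077, 0.125, 0.115385, giving 1−D = 0.724297 (working shown to 6 dp, full precision carried).
Station 2: N=177, proportions 0.00565, 0.011299, 0.067797, 0.033898, 0.028249, 0.028249, 0.649718, 0.022599, 0.073446, 0.033898, 0.045198, giving 1−D = 0.561269.
Difference = |0.724297 − 0.561269| = 0.163028, i.e. 0.1630 to 4 decimal places.

0.1630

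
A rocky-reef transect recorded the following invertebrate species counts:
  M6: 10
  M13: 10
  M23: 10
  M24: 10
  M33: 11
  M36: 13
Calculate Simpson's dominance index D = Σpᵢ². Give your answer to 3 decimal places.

Total N = 10+10+10+10+11+13 = 64, so the proportions are 0.15625, 0.15625, 0.15625, 0.15625, 0.17188, 0.20312 (working shown to 5 dp, full precision carried).
D = 0.15625² + 0.15625² + 0.15625² + 0.15625² + 0.17188² + 0.20312² = 0.02441 + 0.02441 + 0.02441 + 0.02441 + 0.02954 + 0.04126 = 0.16846.
To 3 decimal places, D = 0.168.

0.168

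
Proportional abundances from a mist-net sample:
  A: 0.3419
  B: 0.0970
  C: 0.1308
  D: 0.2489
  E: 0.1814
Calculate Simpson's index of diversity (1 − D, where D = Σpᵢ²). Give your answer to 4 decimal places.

0.7617

D = 0.3419² + 0.097² + 0.1308² + 0.2489² + 0.1814² = 0.116896 + 0.009409 + 0.017109 + 0.061951 + 0.032906 = 0.238270 (working shown to 6 dp, full precision carried).
So 1 − D = 0.761730, i.e. 0.7617 to 4 decimal places.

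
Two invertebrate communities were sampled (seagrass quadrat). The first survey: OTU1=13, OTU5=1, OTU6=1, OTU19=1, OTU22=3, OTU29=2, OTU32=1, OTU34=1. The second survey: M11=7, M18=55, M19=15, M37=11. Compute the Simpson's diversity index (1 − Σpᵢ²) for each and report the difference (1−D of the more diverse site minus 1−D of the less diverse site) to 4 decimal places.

The first survey: N=23, proportions 0.565217, 0.043478, 0.043478, 0.043478, 0.130435, 0.086957, 0.043478, 0.043478, giving 1−D = 0.646503 (working shown to 6 dp, full precision carried).
The second survey: N=88, proportions 0.079545, 0.625, 0.170455, 0.125, giving 1−D = 0.558368.
Difference = |0.646503 − 0.558368| = 0.088135, i.e. 0.0881 to 4 decimal places.

0.0881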